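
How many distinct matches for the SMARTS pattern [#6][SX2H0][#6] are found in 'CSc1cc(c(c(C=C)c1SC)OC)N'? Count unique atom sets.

2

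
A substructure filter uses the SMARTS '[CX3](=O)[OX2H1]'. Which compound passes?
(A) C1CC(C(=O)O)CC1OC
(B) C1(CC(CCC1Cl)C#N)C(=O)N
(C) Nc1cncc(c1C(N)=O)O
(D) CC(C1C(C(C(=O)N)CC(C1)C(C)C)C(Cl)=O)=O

[CX3](=O)[OX2H1] describes an sp2 carbon double-bonded to O and single-bonded to an -OH oxygen (a carboxylic acid).
(A) contains a carboxylic acid group (-C(=O)OH), which satisfies every atom and bond constraint.
(B) has a primary amide (-C(=O)NH2) but the carbonyl is bonded to N, not to an -OH oxygen.
(C) has a primary amide (-C(=O)NH2) but the carbonyl is bonded to N, not to an -OH oxygen.
(D) has a primary amide (-C(=O)NH2) but the carbonyl is bonded to N, not to an -OH oxygen.
So the answer is (A).

A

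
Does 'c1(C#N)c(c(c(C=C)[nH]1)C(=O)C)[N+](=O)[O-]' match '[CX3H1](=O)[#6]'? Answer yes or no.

No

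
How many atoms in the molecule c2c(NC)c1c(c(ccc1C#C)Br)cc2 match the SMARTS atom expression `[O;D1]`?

The query [O;D1] means: aliphatic oxygen bonded to exactly one heavy atom.
Check the 15 heavy atoms by environment: 5× c (aromatic, D3) → no; 5× c (aromatic, D2) → no; 1× N (D2) → no; 2× C (D1) → no; 1× C (D2) → no; 1× Br (D1) → no.
No environment satisfies the query, so 0 matching atoms.

0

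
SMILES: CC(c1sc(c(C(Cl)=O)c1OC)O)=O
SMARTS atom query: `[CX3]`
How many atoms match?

2

The query [CX3] means: C with X3: aliphatic carbon with exactly 3 total connections.
Check the 14 heavy atoms by environment: 1× s (aromatic, X2) → no; 4× c (aromatic, X3) → no; 2× C (X3) → match; 2× O (X1) → no; 2× C (X4) → no; 2× O (X2) → no; 1× Cl (X1) → no.
That gives 2 matching atoms.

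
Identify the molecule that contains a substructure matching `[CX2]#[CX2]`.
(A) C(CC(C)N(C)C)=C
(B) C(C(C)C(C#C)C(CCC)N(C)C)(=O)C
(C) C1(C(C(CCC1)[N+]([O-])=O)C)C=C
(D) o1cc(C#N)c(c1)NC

B

[CX2]#[CX2] describes a carbon-carbon triple bond (an alkyne).
(A) has a vinyl group (-CH=CH2) but the C=C is a double bond; both carbons are CX3, not CX2.
(B) contains an ethynyl group (-C#CH), which satisfies every atom and bond constraint.
(C) has a vinyl group (-CH=CH2) but the C=C is a double bond; both carbons are CX3, not CX2.
(D) has a nitrile (-C#N) but the triple bond is C#N, not C#C.
So the answer is (B).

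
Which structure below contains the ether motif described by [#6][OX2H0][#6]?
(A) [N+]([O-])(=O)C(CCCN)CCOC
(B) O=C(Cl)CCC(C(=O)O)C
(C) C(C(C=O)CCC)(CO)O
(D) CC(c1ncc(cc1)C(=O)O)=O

A

[#6][OX2H0][#6] describes an aliphatic oxygen bridging two carbons with no H on the oxygen (an ether).
(A) contains a methoxy ether (-OCH3), which satisfies every atom and bond constraint.
(B) has a carboxylic acid group (-C(=O)OH) but the -OH oxygen has H1; the =O is OX1, not OX2.
(C) has a hydroxyl group (-OH) but the oxygen has H1, not H0 bridging two carbons.
(D) has a carboxylic acid group (-C(=O)OH) but the -OH oxygen has H1; the =O is OX1, not OX2.
So the answer is (A).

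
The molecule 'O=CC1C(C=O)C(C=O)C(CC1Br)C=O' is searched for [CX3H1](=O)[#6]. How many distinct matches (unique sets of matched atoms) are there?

4

[CX3H1](=O)[#6] is the SMARTS for an aldehyde: an sp2 carbon with one H, double-bonded to O and single-bonded to carbon.
The molecule carries 4 separate instances of an aldehyde (-CHO) meeting every constraint; each maps to a distinct set of atoms, giving 4 matches.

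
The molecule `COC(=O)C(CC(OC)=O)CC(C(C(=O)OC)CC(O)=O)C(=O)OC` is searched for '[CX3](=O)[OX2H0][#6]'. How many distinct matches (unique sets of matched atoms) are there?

[CX3](=O)[OX2H0][#6] is the SMARTS for an ester: a carbonyl carbon bonded to an oxygen that is itself bonded to carbon (no H on that O).
The molecule carries 4 separate instances of a methyl-ester group (-C(=O)OCH3) meeting every constraint; each maps to a distinct set of atoms, giving 4 matches.

4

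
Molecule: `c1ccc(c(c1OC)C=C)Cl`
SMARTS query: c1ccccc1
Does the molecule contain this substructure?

Yes

The pattern c1ccccc1 describes six aromatic carbons in a ring — a benzene ring.
The required atom environment is present in the molecule, so the pattern matches.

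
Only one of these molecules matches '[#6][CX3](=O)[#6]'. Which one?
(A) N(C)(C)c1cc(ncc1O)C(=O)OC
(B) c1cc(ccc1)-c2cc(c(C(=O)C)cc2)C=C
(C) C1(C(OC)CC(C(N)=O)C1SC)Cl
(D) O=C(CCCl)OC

[#6][CX3](=O)[#6] describes a carbonyl carbon (no H) flanked by two carbons (a ketone).
(A) has a methyl-ester group (-C(=O)OCH3) but one neighbour of the carbonyl carbon is O, not C.
(B) contains an acetyl/ketone group (-C(=O)CH3), which satisfies every atom and bond constraint.
(C) has a primary amide (-C(=O)NH2) but one neighbour of the carbonyl carbon is N, not C.
(D) has a methyl-ester group (-C(=O)OCH3) but one neighbour of the carbonyl carbon is O, not C.
So the answer is (B).

B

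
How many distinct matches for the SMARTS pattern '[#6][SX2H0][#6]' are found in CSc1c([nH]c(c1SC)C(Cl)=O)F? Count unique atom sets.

2

[#6][SX2H0][#6] is the SMARTS for a thioether: an aliphatic sulfur bridging two carbons with no H on the sulfur.
The molecule carries 2 separate instances of a methylthio ether (-SCH3) meeting every constraint; each maps to a distinct set of atoms, giving 2 matches.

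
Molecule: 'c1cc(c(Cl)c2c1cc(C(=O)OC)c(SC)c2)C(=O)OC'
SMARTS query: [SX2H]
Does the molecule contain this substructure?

The pattern [SX2H] describes an aliphatic sulfur with two connections, one being H — a thiol.
The closest candidate here is a methylthio ether (-SCH3), but the sulfur has H0 (bonded to two carbons), not H1. No other fragment satisfies the full query, so there is no match.

No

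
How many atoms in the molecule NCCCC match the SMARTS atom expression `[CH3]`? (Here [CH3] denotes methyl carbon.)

1

Check the 5 heavy atoms by environment: 3× C (H2) → no; 1× C (H3) → match; 1× N (H2) → no.
That gives 1 matching atom.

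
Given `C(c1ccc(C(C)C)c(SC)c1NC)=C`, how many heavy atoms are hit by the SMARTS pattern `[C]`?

7

Check the 15 heavy atoms by environment: 6× c (aromatic) → no; 7× C → match; 1× S → no; 1× N → no.
That gives 7 matching atoms.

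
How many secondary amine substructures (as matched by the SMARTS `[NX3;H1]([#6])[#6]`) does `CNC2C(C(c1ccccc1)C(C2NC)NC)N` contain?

3

[NX3;H1]([#6])[#6] is the SMARTS for a secondary amine: a trivalent nitrogen with one H, bonded to two carbons.
The molecule carries 3 separate instances of an N-methylamino group (-NHCH3) meeting every constraint; each maps to a distinct set of atoms, giving 3 matches.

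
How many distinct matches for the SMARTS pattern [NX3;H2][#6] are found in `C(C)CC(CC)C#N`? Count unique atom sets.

0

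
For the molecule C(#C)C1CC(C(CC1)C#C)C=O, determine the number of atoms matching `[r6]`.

6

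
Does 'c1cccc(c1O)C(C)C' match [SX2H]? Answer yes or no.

The pattern [SX2H] describes an aliphatic sulfur with two connections, one being H — a thiol.
The closest candidate here is a hydroxyl group (-OH), but it is an -OH, not an -SH. No other fragment satisfies the full query, so there is no match.

No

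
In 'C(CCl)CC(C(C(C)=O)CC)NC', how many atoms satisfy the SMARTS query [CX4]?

9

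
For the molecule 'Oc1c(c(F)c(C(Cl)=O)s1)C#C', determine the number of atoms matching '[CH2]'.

0

Check the 12 heavy atoms by environment: 1× s (aromatic, H0) → no; 4× c (aromatic, H0) → no; 1× F (H0) → no; 2× C (H0) → no; 1× O (H0) → no; 1× Cl (H0) → no; 1× O (H1) → no; 1× C (H1) → no.
No environment satisfies the query, so 0 matching atoms.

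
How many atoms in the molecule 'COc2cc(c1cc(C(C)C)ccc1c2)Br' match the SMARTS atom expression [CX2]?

Check the 16 heavy atoms by environment: 10× c (aromatic, X3) → no; 4× C (X4) → no; 1× O (X2) → no; 1× Br (X1) → no.
No environment satisfies the query, so 0 matching atoms.

0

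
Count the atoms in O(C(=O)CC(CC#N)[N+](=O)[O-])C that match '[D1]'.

The query [D1] means: atom with exactly one heavy-atom neighbour (degree 1).
Check the 12 heavy atoms by environment: 3× C (D2) → no; 2× C (D3) → no; 1× N (D1) → match; 2× O (D1) → match; 1× O (D2) → no; 1× C (D1) → match; 1× N (charge +1, D3) → no; 1× O (charge -1, D1) → match.
Summing the matching environments: 1 + 2 + 1 + 1 = 5 matching atoms.

5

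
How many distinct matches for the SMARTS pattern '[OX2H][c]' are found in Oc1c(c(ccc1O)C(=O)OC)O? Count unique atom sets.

3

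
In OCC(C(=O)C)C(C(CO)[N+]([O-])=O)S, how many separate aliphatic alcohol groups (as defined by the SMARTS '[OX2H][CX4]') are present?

2

[OX2H][CX4] is the SMARTS for an aliphatic alcohol: a hydroxyl oxygen bound to an sp3 (X4) carbon.
The molecule carries 2 separate instances of a hydroxyl group (-OH) meeting every constraint; each maps to a distinct set of atoms, giving 2 matches.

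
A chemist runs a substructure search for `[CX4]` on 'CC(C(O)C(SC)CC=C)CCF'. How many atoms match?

Check the 13 heavy atoms by environment: 8× C (X4) → match; 2× C (X3) → no; 1× F (X1) → no; 1× S (X2) → no; 1× O (X2) → no.
That gives 8 matching atoms.

8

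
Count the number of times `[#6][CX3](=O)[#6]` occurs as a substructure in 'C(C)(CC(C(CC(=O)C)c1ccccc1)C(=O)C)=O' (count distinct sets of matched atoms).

3

[#6][CX3](=O)[#6] is the SMARTS for a ketone: a carbonyl carbon (no H) flanked by two carbons.
The molecule carries 3 separate instances of an acetyl/ketone group (-C(=O)CH3) meeting every constraint; each maps to a distinct set of atoms, giving 3 matches.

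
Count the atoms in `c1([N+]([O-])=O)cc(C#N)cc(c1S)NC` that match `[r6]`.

The query [r6] means: r6 matches atoms in a six-membered ring.
Check the 14 heavy atoms by environment: 6× c (aromatic, in 6-ring) → match; 1× S (acyclic) → no; 2× N (acyclic) → no; 2× C (acyclic) → no; 1× N (charge +1, acyclic) → no; 1× O (charge -1, acyclic) → no; 1× O (acyclic) → no.
That gives 6 matching atoms.

6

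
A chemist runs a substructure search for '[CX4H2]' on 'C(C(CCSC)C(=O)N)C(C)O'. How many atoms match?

3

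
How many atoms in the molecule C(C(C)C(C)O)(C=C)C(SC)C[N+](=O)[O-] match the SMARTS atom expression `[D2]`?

Check the 15 heavy atoms by environment: 4× C (D1) → no; 4× C (D3) → no; 2× C (D2) → match; 1× S (D2) → match; 2× O (D1) → no; 1× N (charge +1, D3) → no; 1× O (charge -1, D1) → no.
Summing the matching environments: 2 + 1 = 3 matching atoms.

3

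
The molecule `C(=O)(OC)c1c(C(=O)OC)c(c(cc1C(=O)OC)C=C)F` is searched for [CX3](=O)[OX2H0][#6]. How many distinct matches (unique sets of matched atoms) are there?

[CX3](=O)[OX2H0][#6] is the SMARTS for an ester: a carbonyl carbon bonded to an oxygen that is itself bonded to carbon (no H on that O).
The molecule carries 3 separate instances of a methyl-ester group (-C(=O)OCH3) meeting every constraint; each maps to a distinct set of atoms, giving 3 matches.

3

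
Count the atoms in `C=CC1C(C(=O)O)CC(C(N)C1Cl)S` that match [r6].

Check the 14 heavy atoms by environment: 6× C (in 6-ring) → match; 1× Cl (acyclic) → no; 3× C (acyclic) → no; 1× N (acyclic) → no; 2× O (acyclic) → no; 1× S (acyclic) → no.
That gives 6 matching atoms.

6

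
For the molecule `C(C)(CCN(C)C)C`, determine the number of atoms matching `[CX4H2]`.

2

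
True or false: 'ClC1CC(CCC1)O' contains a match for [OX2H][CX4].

The pattern [OX2H][CX4] describes a hydroxyl oxygen bound to an sp3 (X4) carbon — an aliphatic alcohol.
The molecule carries a hydroxyl group (-OH), whose atoms satisfy every constraint of the query, so the pattern matches.

True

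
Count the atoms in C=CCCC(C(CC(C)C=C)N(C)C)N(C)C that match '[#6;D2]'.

5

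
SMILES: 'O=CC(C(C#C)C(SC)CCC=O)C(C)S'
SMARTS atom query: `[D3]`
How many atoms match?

The query [D3] means: atom with exactly three heavy-atom neighbours.
Check the 16 heavy atoms by environment: 3× C (D1) → no; 4× C (D3) → match; 5× C (D2) → no; 2× O (D1) → no; 1× S (D2) → no; 1× S (D1) → no.
That gives 4 matching atoms.

4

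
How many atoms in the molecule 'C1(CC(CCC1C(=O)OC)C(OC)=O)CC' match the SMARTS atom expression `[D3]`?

5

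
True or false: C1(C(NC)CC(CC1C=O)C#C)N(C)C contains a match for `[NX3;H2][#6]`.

False

The pattern [NX3;H2][#6] describes a trivalent nitrogen with two H attached to carbon — a primary amine.
The closest candidate here is a dimethylamino group (-N(CH3)2), but the nitrogen has H0, not H2. No other fragment satisfies the full query, so there is no match.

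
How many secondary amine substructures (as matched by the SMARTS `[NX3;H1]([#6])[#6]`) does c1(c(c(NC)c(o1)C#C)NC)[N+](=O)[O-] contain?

2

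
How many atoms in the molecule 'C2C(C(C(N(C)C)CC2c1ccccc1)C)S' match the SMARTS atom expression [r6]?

12

The query [r6] means: r6 matches atoms in a six-membered ring.
Check the 17 heavy atoms by environment: 6× C (in 6-ring) → match; 1× S (acyclic) → no; 6× c (aromatic, in 6-ring) → match; 1× N (acyclic) → no; 3× C (acyclic) → no.
Summing the matching environments: 6 + 6 = 12 matching atoms.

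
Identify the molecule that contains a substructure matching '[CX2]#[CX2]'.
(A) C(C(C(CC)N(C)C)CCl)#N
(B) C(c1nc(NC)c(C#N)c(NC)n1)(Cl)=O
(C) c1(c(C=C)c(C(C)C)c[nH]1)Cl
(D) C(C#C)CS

[CX2]#[CX2] describes a carbon-carbon triple bond (an alkyne).
(A) has a nitrile (-C#N) but the triple bond is C#N, not C#C.
(B) has a nitrile (-C#N) but the triple bond is C#N, not C#C.
(C) has a vinyl group (-CH=CH2) but the C=C is a double bond; both carbons are CX3, not CX2.
(D) contains an ethynyl group (-C#CH), which satisfies every atom and bond constraint.
So the answer is (D).

D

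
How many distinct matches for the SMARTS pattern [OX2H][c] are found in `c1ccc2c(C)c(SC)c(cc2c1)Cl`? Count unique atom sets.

[OX2H][c] is the SMARTS for a phenol: a hydroxyl oxygen attached to an aromatic carbon.
No fragment in the molecule satisfies every constraint, giving 0 matches.

0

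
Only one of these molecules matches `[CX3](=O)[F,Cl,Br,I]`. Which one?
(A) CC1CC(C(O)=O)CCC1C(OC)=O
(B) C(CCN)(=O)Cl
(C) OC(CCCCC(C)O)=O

[CX3](=O)[F,Cl,Br,I] describes a carbonyl carbon bonded to a halogen (an acyl halide).
(A) has a methyl-ester group (-C(=O)OCH3) but the carbonyl is bonded to -O-C, not to a halogen.
(B) contains an acyl chloride (-C(=O)Cl), which satisfies every atom and bond constraint.
(C) has a carboxylic acid group (-C(=O)OH) but the carbonyl is bonded to -OH, not to a halogen.
So the answer is (B).

B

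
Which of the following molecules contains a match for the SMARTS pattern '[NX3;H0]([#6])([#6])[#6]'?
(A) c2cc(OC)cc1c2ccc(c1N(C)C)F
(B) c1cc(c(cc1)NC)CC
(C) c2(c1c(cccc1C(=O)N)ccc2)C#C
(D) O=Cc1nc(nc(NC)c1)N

[NX3;H0]([#6])([#6])[#6] describes a trivalent nitrogen with no H, bonded to three carbons (a tertiary amine).
(A) contains a dimethylamino group (-N(CH3)2), which satisfies every atom and bond constraint.
(B) has an N-methylamino group (-NHCH3) but the nitrogen still has one H (H1), not H0.
(C) has a primary amide (-C(=O)NH2) but the amide nitrogen has H2 and only one carbon neighbour.
(D) has a primary amino group (-NH2) but the nitrogen has H2, not H0 with three carbons.
So the answer is (A).

A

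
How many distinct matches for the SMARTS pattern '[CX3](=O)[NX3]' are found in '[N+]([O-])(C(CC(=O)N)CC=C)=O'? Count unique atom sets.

[CX3](=O)[NX3] is the SMARTS for an amide: a carbonyl carbon bonded to a trivalent nitrogen.
Exactly one fragment in the molecule meets all constraints, giving 1 match.

1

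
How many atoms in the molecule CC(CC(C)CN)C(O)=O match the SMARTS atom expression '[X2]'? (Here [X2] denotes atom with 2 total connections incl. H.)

The query [X2] means: any atom with exactly two total connections (bonds + H).
Check the 10 heavy atoms by environment: 6× C (X4) → no; 1× C (X3) → no; 1× O (X1) → no; 1× O (X2) → match; 1× N (X3) → no.
That gives 1 matching atom.

1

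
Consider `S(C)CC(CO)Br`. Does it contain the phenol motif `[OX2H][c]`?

The pattern [OX2H][c] describes a hydroxyl oxygen attached to an aromatic carbon — a phenol.
The closest candidate here is a hydroxyl group (-OH), but the -OH is on an aliphatic carbon, not an aromatic c. No other fragment satisfies the full query, so there is no match.

No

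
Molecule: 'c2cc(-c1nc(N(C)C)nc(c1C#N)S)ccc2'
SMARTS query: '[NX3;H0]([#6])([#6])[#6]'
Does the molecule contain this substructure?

The pattern [NX3;H0]([#6])([#6])[#6] describes a trivalent nitrogen with no H, bonded to three carbons — a tertiary amine.
The molecule carries a dimethylamino group (-N(CH3)2), whose atoms satisfy every constraint of the query, so the pattern matches.

Yes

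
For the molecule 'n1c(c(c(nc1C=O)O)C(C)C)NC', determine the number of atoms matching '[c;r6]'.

The query [c;r6] means: aromatic carbon that belongs to a six-membered ring.
Check the 14 heavy atoms by environment: 2× n (aromatic, in 6-ring) → no; 4× c (aromatic, in 6-ring) → match; 5× C (acyclic) → no; 2× O (acyclic) → no; 1× N (acyclic) → no.
That gives 4 matching atoms.

4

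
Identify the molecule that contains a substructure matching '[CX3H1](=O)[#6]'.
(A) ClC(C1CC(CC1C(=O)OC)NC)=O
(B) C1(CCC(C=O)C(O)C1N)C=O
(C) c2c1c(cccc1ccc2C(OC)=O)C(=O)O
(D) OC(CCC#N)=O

B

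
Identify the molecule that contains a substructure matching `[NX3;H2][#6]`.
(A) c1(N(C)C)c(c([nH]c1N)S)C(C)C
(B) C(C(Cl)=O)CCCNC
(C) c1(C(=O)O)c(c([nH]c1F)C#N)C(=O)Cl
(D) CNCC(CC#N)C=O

[NX3;H2][#6] describes a trivalent nitrogen with two H attached to carbon (a primary amine).
(A) contains a primary amino group (-NH2), which satisfies every atom and bond constraint.
(B) has an N-methylamino group (-NHCH3) but the nitrogen bears two carbons and only one H (H1), not H2.
(C) has a nitrile (-C#N) but the nitrogen is NX1 (triple-bonded), not NX3 with two H.
(D) has an N-methylamino group (-NHCH3) but the nitrogen bears two carbons and only one H (H1), not H2.
So the answer is (A).

A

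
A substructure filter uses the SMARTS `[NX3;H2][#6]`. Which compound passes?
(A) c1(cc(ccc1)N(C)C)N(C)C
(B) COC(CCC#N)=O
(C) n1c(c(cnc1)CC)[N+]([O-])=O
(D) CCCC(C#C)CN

[NX3;H2][#6] describes a trivalent nitrogen with two H attached to carbon (a primary amine).
(A) has a dimethylamino group (-N(CH3)2) but the nitrogen has H0, not H2.
(B) has a nitrile (-C#N) but the nitrogen is NX1 (triple-bonded), not NX3 with two H.
(C) has a nitro group (-[N+](=O)[O-]) but the nitrogen is [N+] with no H, not NX3H2.
(D) contains a primary amino group (-NH2), which satisfies every atom and bond constraint.
So the answer is (D).

D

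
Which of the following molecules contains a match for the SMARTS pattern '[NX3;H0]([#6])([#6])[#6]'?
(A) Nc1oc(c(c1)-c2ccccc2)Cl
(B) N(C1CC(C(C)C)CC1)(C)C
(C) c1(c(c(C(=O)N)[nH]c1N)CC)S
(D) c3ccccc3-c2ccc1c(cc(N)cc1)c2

B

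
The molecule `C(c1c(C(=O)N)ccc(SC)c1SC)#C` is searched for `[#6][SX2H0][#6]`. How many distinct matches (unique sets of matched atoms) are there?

[#6][SX2H0][#6] is the SMARTS for a thioether: an aliphatic sulfur bridging two carbons with no H on the sulfur.
The molecule carries 2 separate instances of a methylthio ether (-SCH3) meeting every constraint; each maps to a distinct set of atoms, giving 2 matches.

2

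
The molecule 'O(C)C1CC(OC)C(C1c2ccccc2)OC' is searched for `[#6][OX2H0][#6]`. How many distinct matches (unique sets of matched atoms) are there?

[#6][OX2H0][#6] is the SMARTS for an ether: an aliphatic oxygen bridging two carbons with no H on the oxygen.
The molecule carries 3 separate instances of a methoxy ether (-OCH3) meeting every constraint; each maps to a distinct set of atoms, giving 3 matches.

3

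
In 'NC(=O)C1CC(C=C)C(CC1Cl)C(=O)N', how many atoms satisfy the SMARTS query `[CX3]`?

The query [CX3] means: C with X3: aliphatic carbon with exactly 3 total connections.
Check the 15 heavy atoms by environment: 6× C (X4) → no; 4× C (X3) → match; 2× O (X1) → no; 2× N (X3) → no; 1× Cl (X1) → no.
That gives 4 matching atoms.

4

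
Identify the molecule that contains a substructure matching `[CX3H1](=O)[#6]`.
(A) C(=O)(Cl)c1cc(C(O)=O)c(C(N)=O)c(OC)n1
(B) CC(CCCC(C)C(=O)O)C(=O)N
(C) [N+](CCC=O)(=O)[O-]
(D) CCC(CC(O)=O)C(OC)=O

C

[CX3H1](=O)[#6] describes an sp2 carbon with one H, double-bonded to O and single-bonded to carbon (an aldehyde).
(A) has a carboxylic acid group (-C(=O)OH) but the carbonyl carbon has H0 and is bonded to O, not H1.
(B) has a carboxylic acid group (-C(=O)OH) but the carbonyl carbon has H0 and is bonded to O, not H1.
(C) contains an aldehyde (-CHO), which satisfies every atom and bond constraint.
(D) has a carboxylic acid group (-C(=O)OH) but the carbonyl carbon has H0 and is bonded to O, not H1.
So the answer is (C).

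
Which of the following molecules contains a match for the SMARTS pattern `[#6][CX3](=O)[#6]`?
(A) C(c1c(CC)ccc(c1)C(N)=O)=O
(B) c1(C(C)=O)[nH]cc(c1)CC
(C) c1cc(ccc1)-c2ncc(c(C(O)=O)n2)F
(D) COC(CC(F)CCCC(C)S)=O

B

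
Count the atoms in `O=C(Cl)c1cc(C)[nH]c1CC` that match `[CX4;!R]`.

The query [CX4;!R] means: aliphatic carbon with four total connections, not in a ring.
Check the 11 heavy atoms by environment: 1× n (aromatic, X3, in 5-ring) → no; 4× c (aromatic, X3, in 5-ring) → no; 3× C (X4, acyclic) → match; 1× C (X3, acyclic) → no; 1× O (X1, acyclic) → no; 1× Cl (X1, acyclic) → no.
That gives 3 matching atoms.

3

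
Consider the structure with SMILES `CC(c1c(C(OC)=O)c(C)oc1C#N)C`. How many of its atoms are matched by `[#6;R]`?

The query [#6;R] means: carbon that is part of a ring.
Check the 15 heavy atoms by environment: 1× o (aromatic, in 5-ring) → no; 4× c (aromatic, in 5-ring) → match; 7× C (acyclic) → no; 1× N (acyclic) → no; 2× O (acyclic) → no.
That gives 4 matching atoms.

4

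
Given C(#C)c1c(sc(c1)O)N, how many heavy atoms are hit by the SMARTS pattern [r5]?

5

The query [r5] means: r5 matches atoms in a five-membered ring.
Check the 9 heavy atoms by environment: 1× s (aromatic, in 5-ring) → match; 4× c (aromatic, in 5-ring) → match; 1× O (acyclic) → no; 1× N (acyclic) → no; 2× C (acyclic) → no.
Summing the matching environments: 1 + 4 = 5 matching atoms.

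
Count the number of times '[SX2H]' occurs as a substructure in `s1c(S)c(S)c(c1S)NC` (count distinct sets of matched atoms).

[SX2H] is the SMARTS for a thiol: an aliphatic sulfur with two connections, one being H.
The molecule carries 3 separate instances of a thiol (-SH) meeting every constraint; each maps to a distinct set of atoms, giving 3 matches.

3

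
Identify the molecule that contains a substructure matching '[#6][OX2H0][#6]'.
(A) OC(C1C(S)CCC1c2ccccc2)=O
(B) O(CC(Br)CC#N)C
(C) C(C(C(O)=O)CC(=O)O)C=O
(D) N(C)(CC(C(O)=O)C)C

[#6][OX2H0][#6] describes an aliphatic oxygen bridging two carbons with no H on the oxygen (an ether).
(A) has a carboxylic acid group (-C(=O)OH) but the -OH oxygen has H1; the =O is OX1, not OX2.
(B) contains a methoxy ether (-OCH3), which satisfies every atom and bond constraint.
(C) has a carboxylic acid group (-C(=O)OH) but the -OH oxygen has H1; the =O is OX1, not OX2.
(D) has a carboxylic acid group (-C(=O)OH) but the -OH oxygen has H1; the =O is OX1, not OX2.
So the answer is (B).

B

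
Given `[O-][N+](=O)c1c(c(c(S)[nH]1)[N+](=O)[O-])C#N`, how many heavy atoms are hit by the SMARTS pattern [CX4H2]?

0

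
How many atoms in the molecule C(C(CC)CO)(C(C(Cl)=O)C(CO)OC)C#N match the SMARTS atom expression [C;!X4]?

The query [C;!X4] means: aliphatic carbon that does not have four total connections.
Check the 17 heavy atoms by environment: 9× C (X4) → no; 3× O (X2) → no; 1× C (X2) → match; 1× N (X1) → no; 1× C (X3) → match; 1× O (X1) → no; 1× Cl (X1) → no.
Summing the matching environments: 1 + 1 = 2 matching atoms.

2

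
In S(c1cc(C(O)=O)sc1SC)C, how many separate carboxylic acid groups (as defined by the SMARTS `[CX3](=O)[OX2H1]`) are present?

[CX3](=O)[OX2H1] is the SMARTS for a carboxylic acid: an sp2 carbon double-bonded to O and single-bonded to an -OH oxygen.
Exactly one fragment in the molecule meets all constraints, giving 1 match.

1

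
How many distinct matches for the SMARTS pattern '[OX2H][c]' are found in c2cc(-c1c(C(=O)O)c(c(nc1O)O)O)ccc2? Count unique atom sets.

3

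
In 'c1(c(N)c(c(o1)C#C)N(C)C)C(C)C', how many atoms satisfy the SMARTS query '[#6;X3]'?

4

The query [#6;X3] means: any carbon (aromatic or not) with three total connections.
Check the 14 heavy atoms by environment: 1× o (aromatic, X2) → no; 4× c (aromatic, X3) → match; 5× C (X4) → no; 2× C (X2) → no; 2× N (X3) → no.
That gives 4 matching atoms.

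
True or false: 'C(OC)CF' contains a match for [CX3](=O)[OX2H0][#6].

False

The pattern [CX3](=O)[OX2H0][#6] describes a carbonyl carbon bonded to an oxygen that is itself bonded to carbon (no H on that O) — an ester.
The closest candidate here is a methoxy ether (-OCH3), but the ether oxygen is not adjacent to a C=O carbon. No other fragment satisfies the full query, so there is no match.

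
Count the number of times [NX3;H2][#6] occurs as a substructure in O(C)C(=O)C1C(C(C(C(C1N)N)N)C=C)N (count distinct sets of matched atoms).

[NX3;H2][#6] is the SMARTS for a primary amine: a trivalent nitrogen with two H attached to carbon.
The molecule carries 4 separate instances of a primary amino group (-NH2) meeting every constraint; each maps to a distinct set of atoms, giving 4 matches.

4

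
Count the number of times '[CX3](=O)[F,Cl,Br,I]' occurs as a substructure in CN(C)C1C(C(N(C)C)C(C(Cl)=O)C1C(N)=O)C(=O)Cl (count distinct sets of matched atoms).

2

[CX3](=O)[F,Cl,Br,I] is the SMARTS for an acyl halide: a carbonyl carbon bonded to a halogen.
The molecule carries 2 separate instances of an acyl chloride (-C(=O)Cl) meeting every constraint; each maps to a distinct set of atoms, giving 2 matches.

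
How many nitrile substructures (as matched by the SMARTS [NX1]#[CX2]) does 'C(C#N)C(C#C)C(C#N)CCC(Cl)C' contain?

2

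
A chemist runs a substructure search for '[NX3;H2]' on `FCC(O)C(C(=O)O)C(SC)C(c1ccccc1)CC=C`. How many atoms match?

0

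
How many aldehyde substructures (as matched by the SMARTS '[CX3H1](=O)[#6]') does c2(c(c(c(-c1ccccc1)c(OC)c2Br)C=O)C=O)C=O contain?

3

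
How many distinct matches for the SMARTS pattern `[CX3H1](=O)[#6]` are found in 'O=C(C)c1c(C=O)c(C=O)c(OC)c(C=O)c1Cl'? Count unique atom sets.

3

[CX3H1](=O)[#6] is the SMARTS for an aldehyde: an sp2 carbon with one H, double-bonded to O and single-bonded to carbon.
The molecule carries 3 separate instances of an aldehyde (-CHO) meeting every constraint; each maps to a distinct set of atoms, giving 3 matches.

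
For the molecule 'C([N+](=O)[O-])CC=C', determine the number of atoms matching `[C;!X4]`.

The query [C;!X4] means: aliphatic carbon that does not have four total connections.
Check the 7 heavy atoms by environment: 2× C (X4) → no; 1× N (charge +1, X3) → no; 1× O (charge -1, X1) → no; 1× O (X1) → no; 2× C (X3) → match.
That gives 2 matching atoms.

2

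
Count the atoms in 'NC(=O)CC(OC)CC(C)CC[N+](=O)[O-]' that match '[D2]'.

5

The query [D2] means: atom with exactly two heavy-atom neighbours.
Check the 15 heavy atoms by environment: 4× C (D2) → match; 3× C (D3) → no; 2× C (D1) → no; 1× O (D2) → match; 2× O (D1) → no; 1× N (D1) → no; 1× N (charge +1, D3) → no; 1× O (charge -1, D1) → no.
Summing the matching environments: 4 + 1 = 5 matching atoms.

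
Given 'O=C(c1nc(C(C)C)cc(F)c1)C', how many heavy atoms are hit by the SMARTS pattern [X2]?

1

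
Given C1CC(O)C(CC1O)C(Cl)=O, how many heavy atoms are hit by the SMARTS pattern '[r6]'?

6

The query [r6] means: r6 matches atoms in a six-membered ring.
Check the 11 heavy atoms by environment: 6× C (in 6-ring) → match; 1× C (acyclic) → no; 3× O (acyclic) → no; 1× Cl (acyclic) → no.
That gives 6 matching atoms.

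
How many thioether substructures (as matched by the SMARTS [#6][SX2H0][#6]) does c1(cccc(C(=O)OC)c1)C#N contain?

0

[#6][SX2H0][#6] is the SMARTS for a thioether: an aliphatic sulfur bridging two carbons with no H on the sulfur.
No fragment in the molecule satisfies every constraint, giving 0 matches.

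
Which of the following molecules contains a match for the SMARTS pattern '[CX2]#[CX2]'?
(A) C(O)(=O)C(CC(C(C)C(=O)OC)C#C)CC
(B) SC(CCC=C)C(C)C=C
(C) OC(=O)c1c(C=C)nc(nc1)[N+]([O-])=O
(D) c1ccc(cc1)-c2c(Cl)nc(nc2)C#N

A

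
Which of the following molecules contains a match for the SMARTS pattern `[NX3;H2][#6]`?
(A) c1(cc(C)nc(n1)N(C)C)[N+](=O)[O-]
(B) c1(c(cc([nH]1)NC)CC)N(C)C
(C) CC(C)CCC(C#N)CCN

[NX3;H2][#6] describes a trivalent nitrogen with two H attached to carbon (a primary amine).
(A) has a dimethylamino group (-N(CH3)2) but the nitrogen has H0, not H2.
(B) has an N-methylamino group (-NHCH3) but the nitrogen bears two carbons and only one H (H1), not H2.
(C) contains a primary amino group (-NH2), which satisfies every atom and bond constraint.
So the answer is (C).

C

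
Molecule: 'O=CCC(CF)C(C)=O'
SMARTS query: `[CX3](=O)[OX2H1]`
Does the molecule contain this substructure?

No

The pattern [CX3](=O)[OX2H1] describes an sp2 carbon double-bonded to O and single-bonded to an -OH oxygen — a carboxylic acid.
The closest candidate here is an aldehyde (-CHO), but there is no singly-bonded oxygen on the carbonyl carbon. No other fragment satisfies the full query, so there is no match.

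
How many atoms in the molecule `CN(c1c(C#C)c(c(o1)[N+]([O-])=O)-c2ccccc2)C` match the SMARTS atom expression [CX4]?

The query [CX4] means: C with X4: aliphatic carbon with exactly 4 total connections (bonds + H).
Check the 19 heavy atoms by environment: 1× o (aromatic, X2) → no; 10× c (aromatic, X3) → no; 1× N (charge +1, X3) → no; 1× O (charge -1, X1) → no; 1× O (X1) → no; 1× N (X3) → no; 2× C (X4) → match; 2× C (X2) → no.
That gives 2 matching atoms.

2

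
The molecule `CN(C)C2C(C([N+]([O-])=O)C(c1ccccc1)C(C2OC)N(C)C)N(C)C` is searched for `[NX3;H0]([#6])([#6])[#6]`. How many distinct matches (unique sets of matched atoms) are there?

[NX3;H0]([#6])([#6])[#6] is the SMARTS for a tertiary amine: a trivalent nitrogen with no H, bonded to three carbons.
The molecule carries 3 separate instances of a dimethylamino group (-N(CH3)2) meeting every constraint; each maps to a distinct set of atoms, giving 3 matches.

3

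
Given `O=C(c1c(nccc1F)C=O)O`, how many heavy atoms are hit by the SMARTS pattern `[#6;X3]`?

Check the 12 heavy atoms by environment: 1× n (aromatic, X2) → no; 5× c (aromatic, X3) → match; 2× C (X3) → match; 2× O (X1) → no; 1× O (X2) → no; 1× F (X1) → no.
Summing the matching environments: 5 + 2 = 7 matching atoms.

7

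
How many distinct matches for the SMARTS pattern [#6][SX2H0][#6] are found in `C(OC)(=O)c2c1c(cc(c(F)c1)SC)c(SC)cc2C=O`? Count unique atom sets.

2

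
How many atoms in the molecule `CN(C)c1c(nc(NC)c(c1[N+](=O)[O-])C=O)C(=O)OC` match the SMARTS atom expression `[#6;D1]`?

The query [#6;D1] means: carbon bonded to exactly one heavy atom.
Check the 20 heavy atoms by environment: 1× n (aromatic, D2) → no; 5× c (aromatic, D3) → no; 1× C (D3) → no; 3× O (D1) → no; 1× O (D2) → no; 4× C (D1) → match; 1× C (D2) → no; 1× N (D3) → no; 1× N (D2) → no; 1× N (charge +1, D3) → no; 1× O (charge -1, D1) → no.
That gives 4 matching atoms.

4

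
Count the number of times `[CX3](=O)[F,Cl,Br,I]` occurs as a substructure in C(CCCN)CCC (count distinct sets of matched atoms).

[CX3](=O)[F,Cl,Br,I] is the SMARTS for an acyl halide: a carbonyl carbon bonded to a halogen.
No fragment in the molecule satisfies every constraint, giving 0 matches.

0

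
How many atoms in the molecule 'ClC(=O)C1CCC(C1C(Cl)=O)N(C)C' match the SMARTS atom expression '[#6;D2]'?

The query [#6;D2] means: any carbon bonded to exactly two heavy atoms.
Check the 14 heavy atoms by environment: 5× C (D3) → no; 2× C (D2) → match; 2× O (D1) → no; 2× Cl (D1) → no; 1× N (D3) → no; 2× C (D1) → no.
That gives 2 matching atoms.

2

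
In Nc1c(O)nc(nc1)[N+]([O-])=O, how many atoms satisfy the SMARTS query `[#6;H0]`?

3

Check the 11 heavy atoms by environment: 2× n (aromatic, H0) → no; 3× c (aromatic, H0) → match; 1× c (aromatic, H1) → no; 1× N (H2) → no; 1× O (H1) → no; 1× N (charge +1, H0) → no; 1× O (charge -1, H0) → no; 1× O (H0) → no.
That gives 3 matching atoms.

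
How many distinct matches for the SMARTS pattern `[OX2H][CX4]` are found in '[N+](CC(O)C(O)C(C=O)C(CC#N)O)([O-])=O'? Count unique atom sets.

3

[OX2H][CX4] is the SMARTS for an aliphatic alcohol: a hydroxyl oxygen bound to an sp3 (X4) carbon.
The molecule carries 3 separate instances of a hydroxyl group (-OH) meeting every constraint; each maps to a distinct set of atoms, giving 3 matches.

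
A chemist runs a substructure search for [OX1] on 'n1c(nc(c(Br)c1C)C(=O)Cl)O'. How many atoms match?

The query [OX1] means: aliphatic oxygen with one total connection — typically a carbonyl =O or an oxide.
Check the 12 heavy atoms by environment: 2× n (aromatic, X2) → no; 4× c (aromatic, X3) → no; 1× O (X2) → no; 1× C (X4) → no; 1× Br (X1) → no; 1× C (X3) → no; 1× O (X1) → match; 1× Cl (X1) → no.
That gives 1 matching atom.

1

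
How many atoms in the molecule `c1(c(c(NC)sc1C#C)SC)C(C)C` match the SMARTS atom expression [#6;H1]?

2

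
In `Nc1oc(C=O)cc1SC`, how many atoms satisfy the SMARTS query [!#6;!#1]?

The query [!#6;!#1] means: not carbon and not hydrogen — any heteroatom.
Check the 10 heavy atoms by environment: 1× o (aromatic) → match; 4× c (aromatic) → no; 1× S → match; 2× C → no; 1× O → match; 1× N → match.
Summing the matching environments: 1 + 1 + 1 + 1 = 4 matching atoms.

4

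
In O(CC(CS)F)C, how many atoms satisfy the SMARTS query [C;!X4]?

0

The query [C;!X4] means: aliphatic carbon that does not have four total connections.
Check the 7 heavy atoms by environment: 4× C (X4) → no; 1× F (X1) → no; 1× O (X2) → no; 1× S (X2) → no.
No environment satisfies the query, so 0 matching atoms.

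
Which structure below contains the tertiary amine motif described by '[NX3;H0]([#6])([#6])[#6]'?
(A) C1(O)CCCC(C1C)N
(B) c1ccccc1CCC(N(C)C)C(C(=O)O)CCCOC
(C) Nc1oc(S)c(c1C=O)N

B

[NX3;H0]([#6])([#6])[#6] describes a trivalent nitrogen with no H, bonded to three carbons (a tertiary amine).
(A) has a primary amino group (-NH2) but the nitrogen has H2, not H0 with three carbons.
(B) contains a dimethylamino group (-N(CH3)2), which satisfies every atom and bond constraint.
(C) has a primary amino group (-NH2) but the nitrogen has H2, not H0 with three carbons.
So the answer is (B).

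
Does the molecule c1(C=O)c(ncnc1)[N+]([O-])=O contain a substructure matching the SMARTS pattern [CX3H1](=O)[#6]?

Yes

The pattern [CX3H1](=O)[#6] describes an sp2 carbon with one H, double-bonded to O and single-bonded to carbon — an aldehyde.
The molecule carries an aldehyde (-CHO), whose atoms satisfy every constraint of the query, so the pattern matches.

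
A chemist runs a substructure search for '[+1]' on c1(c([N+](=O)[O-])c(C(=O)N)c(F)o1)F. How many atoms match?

The query [+1] means: atom carrying a +1 formal charge.
Check the 13 heavy atoms by environment: 1× o (aromatic) → no; 4× c (aromatic) → no; 2× F → no; 1× N (charge +1) → match; 1× O (charge -1) → no; 2× O → no; 1× C → no; 1× N → no.
That gives 1 matching atom.

1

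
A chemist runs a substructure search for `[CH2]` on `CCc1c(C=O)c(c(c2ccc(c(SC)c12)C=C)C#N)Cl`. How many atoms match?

The query [CH2] means: aliphatic carbon with exactly two hydrogens.
Check the 21 heavy atoms by environment: 8× c (aromatic, H0) → no; 2× c (aromatic, H1) → no; 1× C (H0) → no; 1× N (H0) → no; 2× C (H1) → no; 2× C (H2) → match; 1× O (H0) → no; 1× Cl (H0) → no; 1× S (H0) → no; 2× C (H3) → no.
That gives 2 matching atoms.

2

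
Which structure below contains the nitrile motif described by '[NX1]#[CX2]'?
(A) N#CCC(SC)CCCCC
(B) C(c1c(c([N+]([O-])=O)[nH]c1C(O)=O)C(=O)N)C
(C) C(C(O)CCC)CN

A

[NX1]#[CX2] describes a nitrogen triple-bonded to a two-connected carbon (a nitrile).
(A) contains a nitrile (-C#N), which satisfies every atom and bond constraint.
(B) has a primary amide (-C(=O)NH2) but the nitrogen is NX3, not NX1.
(C) has a primary amino group (-NH2) but the nitrogen is NX3 (three connections), not NX1 triple-bonded.
So the answer is (A).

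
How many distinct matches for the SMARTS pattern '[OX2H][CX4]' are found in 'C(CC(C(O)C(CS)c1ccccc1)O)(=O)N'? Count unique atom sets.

[OX2H][CX4] is the SMARTS for an aliphatic alcohol: a hydroxyl oxygen bound to an sp3 (X4) carbon.
The molecule carries 2 separate instances of a hydroxyl group (-OH) meeting every constraint; each maps to a distinct set of atoms, giving 2 matches.

2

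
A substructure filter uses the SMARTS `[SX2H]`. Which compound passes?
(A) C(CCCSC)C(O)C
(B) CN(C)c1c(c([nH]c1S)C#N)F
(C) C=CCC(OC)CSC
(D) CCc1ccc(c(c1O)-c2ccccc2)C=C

B

[SX2H] describes an aliphatic sulfur with two connections, one being H (a thiol).
(A) has a methylthio ether (-SCH3) but the sulfur has H0 (bonded to two carbons), not H1.
(B) contains a thiol (-SH), which satisfies every atom and bond constraint.
(C) has a methylthio ether (-SCH3) but the sulfur has H0 (bonded to two carbons), not H1.
(D) has a hydroxyl group (-OH) but it is an -OH, not an -SH.
So the answer is (B).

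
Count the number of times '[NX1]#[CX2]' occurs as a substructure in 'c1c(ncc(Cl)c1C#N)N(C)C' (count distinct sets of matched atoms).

[NX1]#[CX2] is the SMARTS for a nitrile: a nitrogen triple-bonded to a two-connected carbon.
Exactly one fragment in the molecule meets all constraints, giving 1 match.

1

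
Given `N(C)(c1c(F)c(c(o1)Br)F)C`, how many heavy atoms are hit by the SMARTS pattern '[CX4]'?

2

The query [CX4] means: C with X4: aliphatic carbon with exactly 4 total connections (bonds + H).
Check the 11 heavy atoms by environment: 1× o (aromatic, X2) → no; 4× c (aromatic, X3) → no; 2× F (X1) → no; 1× N (X3) → no; 2× C (X4) → match; 1× Br (X1) → no.
That gives 2 matching atoms.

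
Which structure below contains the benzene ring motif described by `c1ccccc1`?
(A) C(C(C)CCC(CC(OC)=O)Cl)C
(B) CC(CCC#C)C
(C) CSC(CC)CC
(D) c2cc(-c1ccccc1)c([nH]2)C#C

c1ccccc1 describes six aromatic carbons in a ring (a benzene ring).
(A) has a methyl group (-CH3) but no six-membered all-carbon aromatic ring is present.
(B) has a methyl group (-CH3) but no six-membered all-carbon aromatic ring is present.
(C) has a methyl group (-CH3) but no six-membered all-carbon aromatic ring is present.
(D) contains a phenyl ring, which satisfies every atom and bond constraint.
So the answer is (D).

D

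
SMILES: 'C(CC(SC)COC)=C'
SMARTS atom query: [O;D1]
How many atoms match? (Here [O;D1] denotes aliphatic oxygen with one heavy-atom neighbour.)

Check the 9 heavy atoms by environment: 3× C (D2) → no; 1× C (D3) → no; 1× S (D2) → no; 3× C (D1) → no; 1× O (D2) → no.
No environment satisfies the query, so 0 matching atoms.

0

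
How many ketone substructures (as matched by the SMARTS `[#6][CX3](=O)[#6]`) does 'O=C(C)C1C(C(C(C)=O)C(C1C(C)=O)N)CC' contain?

3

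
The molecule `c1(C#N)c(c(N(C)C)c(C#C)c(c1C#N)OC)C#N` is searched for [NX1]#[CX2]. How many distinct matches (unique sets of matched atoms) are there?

3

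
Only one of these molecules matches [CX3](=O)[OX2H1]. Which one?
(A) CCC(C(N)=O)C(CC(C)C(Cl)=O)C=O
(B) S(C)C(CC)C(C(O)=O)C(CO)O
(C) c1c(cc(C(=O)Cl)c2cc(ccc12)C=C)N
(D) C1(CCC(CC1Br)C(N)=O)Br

[CX3](=O)[OX2H1] describes an sp2 carbon double-bonded to O and single-bonded to an -OH oxygen (a carboxylic acid).
(A) has a primary amide (-C(=O)NH2) but the carbonyl is bonded to N, not to an -OH oxygen.
(B) contains a carboxylic acid group (-C(=O)OH), which satisfies every atom and bond constraint.
(C) has an acyl chloride (-C(=O)Cl) but the carbonyl is bonded to Cl, not to an -OH oxygen.
(D) has a primary amide (-C(=O)NH2) but the carbonyl is bonded to N, not to an -OH oxygen.
So the answer is (B).

B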